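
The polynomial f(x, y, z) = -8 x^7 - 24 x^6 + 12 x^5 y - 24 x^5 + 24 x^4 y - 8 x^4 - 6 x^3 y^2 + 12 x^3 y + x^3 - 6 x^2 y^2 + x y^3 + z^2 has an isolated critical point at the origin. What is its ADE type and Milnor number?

The Hessian of f at 0 is [[0, 0, 0], [0, 0, 0], [0, 0, 2]] with rank 1, so corank 2. A Groebner basis of the Jacobian ideal J(f) in C{x,y,z} is {3*x^2/4 + y^4 + y^3/4, x^3, x^2*y - x^2/4 - y^3/12, -x^2 + x*y^2 - y^3/3, z}; counting standard monomials gives mu = 7. Corank 2; j^3 = x^3 is a perfect cube, so E-series; the 4-jet and mu = 7 give E_7.

Type E_7, Milnor number mu = 7.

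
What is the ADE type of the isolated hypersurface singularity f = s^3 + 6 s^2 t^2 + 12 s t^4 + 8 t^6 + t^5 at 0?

E8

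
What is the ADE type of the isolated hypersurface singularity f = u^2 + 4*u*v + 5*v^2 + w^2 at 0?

A_1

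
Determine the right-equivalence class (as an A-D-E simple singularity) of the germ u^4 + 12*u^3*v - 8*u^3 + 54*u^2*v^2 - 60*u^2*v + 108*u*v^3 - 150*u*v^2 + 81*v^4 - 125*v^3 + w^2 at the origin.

The Hessian of f at 0 has rank 1. Corank 2; j^3 = -(2*u + 5*v)^3 is a perfect cube, so E-series; the 4-jet and mu = 6 give E_6.

E_{6}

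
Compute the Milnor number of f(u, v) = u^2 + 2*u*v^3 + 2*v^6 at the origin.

The Hessian of f at 0 is [[2, 0], [0, 0]] with rank 1, so corank 1. A Groebner basis of the Jacobian ideal J(f) in C{u,v} is {u*v^2, u + v^3, u^2}; counting standard monomials gives mu = 5. Corank 1: A-series; mu = 5 gives A_5.

5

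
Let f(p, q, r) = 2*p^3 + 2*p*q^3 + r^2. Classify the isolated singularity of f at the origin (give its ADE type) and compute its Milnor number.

The Hessian of f at 0 has rank 1. Corank 2; j^3 = 2*p^3 is a perfect cube, so E-series; the 4-jet and mu = 7 give E_7.

Type E7, Milnor number mu = 7.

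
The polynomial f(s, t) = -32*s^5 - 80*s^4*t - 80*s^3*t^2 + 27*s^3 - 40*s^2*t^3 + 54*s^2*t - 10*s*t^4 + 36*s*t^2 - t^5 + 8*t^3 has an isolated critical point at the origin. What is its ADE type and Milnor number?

Type E8, Milnor number mu = 8.

The Hessian of f at 0 has rank 0. Corank 2; j^3 = (3*s + 2*t)^3 is a perfect cube, so E-series; the 5-jet and mu = 8 give E_8.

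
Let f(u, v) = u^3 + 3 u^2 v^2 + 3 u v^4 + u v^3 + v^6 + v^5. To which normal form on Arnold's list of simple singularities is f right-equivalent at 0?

E_7

The Hessian of f at 0 has rank 0. Corank 2; j^3 = u^3 is a perfect cube, so E-series; the 4-jet and mu = 7 give E_7.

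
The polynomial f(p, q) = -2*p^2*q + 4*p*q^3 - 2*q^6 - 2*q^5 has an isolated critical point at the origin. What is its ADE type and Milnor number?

The Hessian of f at 0 is [[0, 0], [0, 0]] with rank 0, so corank 2. A Groebner basis of the Jacobian ideal J(f) in C{p,q} is {p^3, p^2*q + p^2/6 - p*q^2/6, -p*q + q^3}; counting standard monomials gives mu = 7. Corank 2; j^3 = -2*p^2*q has shape L^2 M (L != M), so D-series; mu = 7 gives D_7.

Type D_{7}, Milnor number mu = 7.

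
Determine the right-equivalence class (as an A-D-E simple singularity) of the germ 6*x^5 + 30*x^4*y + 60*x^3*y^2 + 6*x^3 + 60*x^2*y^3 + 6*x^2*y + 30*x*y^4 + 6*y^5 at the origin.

D6

The Hessian of f at 0 is [[0, 0], [0, 0]] with rank 0, so corank 2. A Groebner basis of the Jacobian ideal J(f) in C{x,y} is {-x*y/5 + y^4, x*y^2, x^2 + x*y}; counting standard monomials gives mu = 6. Corank 2; j^3 = 6*x^2*(x + y) has shape L^2 M (L != M), so D-series; mu = 6 gives D_6.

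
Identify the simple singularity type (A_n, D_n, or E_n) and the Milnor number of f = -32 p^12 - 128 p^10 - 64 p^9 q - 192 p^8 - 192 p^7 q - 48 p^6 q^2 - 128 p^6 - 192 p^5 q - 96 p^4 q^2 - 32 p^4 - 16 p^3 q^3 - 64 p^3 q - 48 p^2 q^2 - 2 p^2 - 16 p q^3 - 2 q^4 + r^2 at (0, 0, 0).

The Hessian of f at 0 has rank 2. Corank 1: A-series; mu = 3 gives A_3.

Type A_{3}, Milnor number mu = 3.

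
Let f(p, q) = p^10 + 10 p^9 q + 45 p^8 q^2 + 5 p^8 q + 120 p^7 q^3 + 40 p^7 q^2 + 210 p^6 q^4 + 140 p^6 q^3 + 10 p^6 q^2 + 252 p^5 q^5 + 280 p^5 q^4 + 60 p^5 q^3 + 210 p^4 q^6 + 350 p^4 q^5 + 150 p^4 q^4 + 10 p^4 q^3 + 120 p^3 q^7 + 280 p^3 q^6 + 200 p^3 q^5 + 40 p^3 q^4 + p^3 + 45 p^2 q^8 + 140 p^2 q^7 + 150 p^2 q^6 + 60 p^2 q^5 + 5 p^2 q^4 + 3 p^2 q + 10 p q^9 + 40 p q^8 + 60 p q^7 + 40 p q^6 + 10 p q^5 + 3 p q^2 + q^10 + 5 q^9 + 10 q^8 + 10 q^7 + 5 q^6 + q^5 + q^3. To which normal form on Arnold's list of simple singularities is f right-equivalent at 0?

E_{8}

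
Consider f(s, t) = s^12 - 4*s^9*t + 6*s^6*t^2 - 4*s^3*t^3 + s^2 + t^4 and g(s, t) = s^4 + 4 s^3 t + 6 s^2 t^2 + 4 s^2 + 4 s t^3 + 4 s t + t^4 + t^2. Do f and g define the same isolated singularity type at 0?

Yes.

The Hessian of f at 0 has rank 1. Corank 1: A-series; mu = 3 gives A_3. The Hessian of g at 0 has rank 1. Corank 1: A-series; mu = 3 gives A_3. Both have type A_3, hence right-equivalent.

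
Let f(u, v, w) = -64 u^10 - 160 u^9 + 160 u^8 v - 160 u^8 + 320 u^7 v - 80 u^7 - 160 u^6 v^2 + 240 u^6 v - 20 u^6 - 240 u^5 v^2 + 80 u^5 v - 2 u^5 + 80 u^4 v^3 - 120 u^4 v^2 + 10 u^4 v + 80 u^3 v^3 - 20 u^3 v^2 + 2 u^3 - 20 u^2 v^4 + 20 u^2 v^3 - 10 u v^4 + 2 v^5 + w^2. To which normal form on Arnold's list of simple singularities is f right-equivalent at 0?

E_{8}

The Hessian of f at 0 has rank 1. Corank 2; j^3 = 2*u^3 is a perfect cube, so E-series; the 5-jet and mu = 8 give E_8.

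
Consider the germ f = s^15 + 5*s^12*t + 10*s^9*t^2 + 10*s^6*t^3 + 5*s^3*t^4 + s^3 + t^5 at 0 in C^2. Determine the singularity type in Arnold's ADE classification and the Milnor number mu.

Type E_{8}, Milnor number mu = 8.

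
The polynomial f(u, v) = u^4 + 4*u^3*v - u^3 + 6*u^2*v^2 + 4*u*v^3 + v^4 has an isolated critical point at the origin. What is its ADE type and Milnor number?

Type E6, Milnor number mu = 6.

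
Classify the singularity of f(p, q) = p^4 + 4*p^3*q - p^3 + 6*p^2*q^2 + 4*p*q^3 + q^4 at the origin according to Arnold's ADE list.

E6

The Hessian of f at 0 has rank 0. Corank 2; j^3 = -p^3 is a perfect cube, so E-series; the 4-jet and mu = 6 give E_6.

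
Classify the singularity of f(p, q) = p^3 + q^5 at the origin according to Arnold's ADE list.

The Hessian of f at 0 has rank 0. Corank 2; j^3 = p^3 is a perfect cube, so E-series; the 5-jet and mu = 8 give E_8.

E_8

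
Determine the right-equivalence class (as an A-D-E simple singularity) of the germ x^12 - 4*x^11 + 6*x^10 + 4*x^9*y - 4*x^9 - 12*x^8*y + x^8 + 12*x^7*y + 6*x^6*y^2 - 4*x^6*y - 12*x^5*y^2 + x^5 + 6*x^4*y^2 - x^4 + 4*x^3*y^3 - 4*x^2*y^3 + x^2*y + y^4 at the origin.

The Hessian of f at 0 has rank 0. Corank 2; j^3 = x^2*y has shape L^2 M (L != M), so D-series; mu = 5 gives D_5.

D_{5}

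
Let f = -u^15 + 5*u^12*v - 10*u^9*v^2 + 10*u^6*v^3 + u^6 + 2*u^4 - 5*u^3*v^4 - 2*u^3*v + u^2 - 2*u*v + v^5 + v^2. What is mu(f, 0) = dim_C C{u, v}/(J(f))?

4

The Hessian of f at 0 is [[2, -2], [-2, 2]] with rank 1, so corank 1. A Groebner basis of the Jacobian ideal J(f) in C{u,v} is {u + v^3 - v, u^2 - v^2, u*v - v^2}; counting standard monomials gives mu = 4. Corank 1: A-series; mu = 4 gives A_4.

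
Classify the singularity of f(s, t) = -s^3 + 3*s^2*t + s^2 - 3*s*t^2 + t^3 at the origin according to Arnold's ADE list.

A2

The Hessian of f at 0 has rank 1. Corank 1: A-series; mu = 2 gives A_2.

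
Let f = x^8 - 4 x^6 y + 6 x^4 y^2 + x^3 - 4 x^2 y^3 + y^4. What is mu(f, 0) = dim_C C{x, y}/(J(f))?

6

The Hessian of f at 0 has rank 0. Corank 2; j^3 = x^3 is a perfect cube, so E-series; the 4-jet and mu = 6 give E_6.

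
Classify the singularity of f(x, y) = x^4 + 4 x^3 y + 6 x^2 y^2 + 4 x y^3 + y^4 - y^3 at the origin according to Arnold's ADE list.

E6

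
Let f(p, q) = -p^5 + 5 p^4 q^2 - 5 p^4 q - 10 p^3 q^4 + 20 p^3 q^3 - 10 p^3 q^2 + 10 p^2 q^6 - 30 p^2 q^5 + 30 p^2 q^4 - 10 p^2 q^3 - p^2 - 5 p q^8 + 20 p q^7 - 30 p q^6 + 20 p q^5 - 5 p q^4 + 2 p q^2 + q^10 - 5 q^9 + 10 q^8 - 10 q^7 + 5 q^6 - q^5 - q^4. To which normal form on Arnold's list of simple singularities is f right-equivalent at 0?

A4

The Hessian of f at 0 has rank 1. Corank 1: A-series; mu = 4 gives A_4.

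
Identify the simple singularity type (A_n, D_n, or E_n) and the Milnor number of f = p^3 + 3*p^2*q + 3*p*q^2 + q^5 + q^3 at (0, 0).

Type E_{8}, Milnor number mu = 8.

The Hessian of f at 0 is [[0, 0], [0, 0]] with rank 0, so corank 2. A Groebner basis of the Jacobian ideal J(f) in C{p,q} is {q^4, p^2 + 2*p*q + q^2}; counting standard monomials gives mu = 8. Corank 2; j^3 = (p + q)^3 is a perfect cube, so E-series; the 5-jet and mu = 8 give E_8.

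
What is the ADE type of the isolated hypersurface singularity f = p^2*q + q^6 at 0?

D_{7}

The Hessian of f at 0 has rank 0. Corank 2; j^3 = p^2*q has shape L^2 M (L != M), so D-series; mu = 7 gives D_7.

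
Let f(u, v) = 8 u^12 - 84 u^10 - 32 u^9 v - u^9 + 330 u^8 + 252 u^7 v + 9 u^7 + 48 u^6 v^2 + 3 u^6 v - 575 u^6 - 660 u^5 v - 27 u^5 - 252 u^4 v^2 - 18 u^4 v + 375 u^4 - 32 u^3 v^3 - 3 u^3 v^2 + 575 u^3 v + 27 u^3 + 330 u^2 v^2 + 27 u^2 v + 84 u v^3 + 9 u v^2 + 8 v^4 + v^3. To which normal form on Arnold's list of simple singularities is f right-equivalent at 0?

E7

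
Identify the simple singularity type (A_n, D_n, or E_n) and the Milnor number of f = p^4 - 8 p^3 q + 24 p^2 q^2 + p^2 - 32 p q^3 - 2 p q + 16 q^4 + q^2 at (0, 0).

Type A_{3}, Milnor number mu = 3.

The Hessian of f at 0 has rank 1. Corank 1: A-series; mu = 3 gives A_3.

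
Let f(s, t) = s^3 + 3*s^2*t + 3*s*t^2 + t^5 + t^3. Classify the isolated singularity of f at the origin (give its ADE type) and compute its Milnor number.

The Hessian of f at 0 has rank 0. Corank 2; j^3 = (s + t)^3 is a perfect cube, so E-series; the 5-jet and mu = 8 give E_8.

Type E8, Milnor number mu = 8.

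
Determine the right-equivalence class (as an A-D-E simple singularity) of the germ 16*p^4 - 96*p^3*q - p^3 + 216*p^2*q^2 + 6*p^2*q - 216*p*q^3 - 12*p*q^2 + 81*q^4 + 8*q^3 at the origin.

E_{6}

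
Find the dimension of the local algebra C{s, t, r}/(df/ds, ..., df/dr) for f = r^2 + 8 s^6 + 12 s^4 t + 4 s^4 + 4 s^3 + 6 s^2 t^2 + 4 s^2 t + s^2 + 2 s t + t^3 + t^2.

2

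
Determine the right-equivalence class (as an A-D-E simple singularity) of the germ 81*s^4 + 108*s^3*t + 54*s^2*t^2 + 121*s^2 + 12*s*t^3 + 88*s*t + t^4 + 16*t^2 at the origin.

The Hessian of f at 0 has rank 1. Corank 1: A-series; mu = 3 gives A_3.

A3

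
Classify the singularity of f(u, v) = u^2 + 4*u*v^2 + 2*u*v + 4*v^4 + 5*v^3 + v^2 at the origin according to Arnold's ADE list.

A2

The Hessian of f at 0 has rank 1. Corank 1: A-series; mu = 2 gives A_2.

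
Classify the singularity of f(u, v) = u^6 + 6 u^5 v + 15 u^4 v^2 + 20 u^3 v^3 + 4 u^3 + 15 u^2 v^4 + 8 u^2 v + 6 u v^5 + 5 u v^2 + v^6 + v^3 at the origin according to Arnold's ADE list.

D_7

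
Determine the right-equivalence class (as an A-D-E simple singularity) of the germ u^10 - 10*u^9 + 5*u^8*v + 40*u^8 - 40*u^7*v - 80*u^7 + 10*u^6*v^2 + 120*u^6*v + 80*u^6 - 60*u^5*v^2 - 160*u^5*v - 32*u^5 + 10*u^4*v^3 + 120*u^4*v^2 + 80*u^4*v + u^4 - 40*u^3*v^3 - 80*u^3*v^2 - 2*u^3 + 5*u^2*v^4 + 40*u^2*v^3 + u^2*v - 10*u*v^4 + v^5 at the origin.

D_6

The Hessian of f at 0 has rank 0. Corank 2; j^3 = -u^2*(2*u - v) has shape L^2 M (L != M), so D-series; mu = 6 gives D_6.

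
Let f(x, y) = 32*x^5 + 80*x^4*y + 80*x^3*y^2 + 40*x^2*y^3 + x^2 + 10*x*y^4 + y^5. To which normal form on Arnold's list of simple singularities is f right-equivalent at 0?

A_{4}

The Hessian of f at 0 has rank 1. Corank 1: A-series; mu = 4 gives A_4.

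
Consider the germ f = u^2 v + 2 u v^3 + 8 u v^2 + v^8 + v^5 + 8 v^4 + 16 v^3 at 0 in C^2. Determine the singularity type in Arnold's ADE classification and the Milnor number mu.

Type D9, Milnor number mu = 9.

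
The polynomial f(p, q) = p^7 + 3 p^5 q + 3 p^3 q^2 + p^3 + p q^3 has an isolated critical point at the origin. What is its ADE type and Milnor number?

Type E7, Milnor number mu = 7.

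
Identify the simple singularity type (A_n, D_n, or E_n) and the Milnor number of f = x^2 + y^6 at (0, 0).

Type A_{5}, Milnor number mu = 5.

The Hessian of f at 0 has rank 1. Corank 1: A-series; mu = 5 gives A_5.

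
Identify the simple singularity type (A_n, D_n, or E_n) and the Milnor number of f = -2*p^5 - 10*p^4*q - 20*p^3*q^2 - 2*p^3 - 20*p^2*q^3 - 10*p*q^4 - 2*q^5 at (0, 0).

The Hessian of f at 0 is [[0, 0], [0, 0]] with rank 0, so corank 2. A Groebner basis of the Jacobian ideal J(f) in C{p,q} is {q^5, p*q^3 + q^4/4, p^2}; counting standard monomials gives mu = 8. Corank 2; j^3 = -2*p^3 is a perfect cube, so E-series; the 5-jet and mu = 8 give E_8.

Type E_{8}, Milnor number mu = 8.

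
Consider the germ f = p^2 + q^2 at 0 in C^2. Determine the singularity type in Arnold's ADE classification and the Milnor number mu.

Type A1, Milnor number mu = 1.

The Hessian of f at 0 has rank 2. Corank 0: nondegenerate Morse point, so A_1.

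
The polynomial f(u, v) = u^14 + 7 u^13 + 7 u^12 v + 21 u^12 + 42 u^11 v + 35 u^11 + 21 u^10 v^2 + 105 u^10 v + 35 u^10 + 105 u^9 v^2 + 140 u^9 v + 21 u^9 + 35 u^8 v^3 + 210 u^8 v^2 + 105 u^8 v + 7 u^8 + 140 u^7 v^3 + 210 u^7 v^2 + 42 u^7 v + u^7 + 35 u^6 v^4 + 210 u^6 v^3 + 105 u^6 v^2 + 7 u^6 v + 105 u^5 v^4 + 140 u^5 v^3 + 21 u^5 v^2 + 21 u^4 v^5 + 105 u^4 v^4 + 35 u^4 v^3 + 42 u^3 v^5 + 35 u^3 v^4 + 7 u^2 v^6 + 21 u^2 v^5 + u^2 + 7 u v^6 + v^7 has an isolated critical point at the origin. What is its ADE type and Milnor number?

Type A_{6}, Milnor number mu = 6.

The Hessian of f at 0 is [[2, 0], [0, 0]] with rank 1, so corank 1. A Groebner basis of the Jacobian ideal J(f) in C{u,v} is {v^6, u}; counting standard monomials gives mu = 6. Corank 1: A-series; mu = 6 gives A_6.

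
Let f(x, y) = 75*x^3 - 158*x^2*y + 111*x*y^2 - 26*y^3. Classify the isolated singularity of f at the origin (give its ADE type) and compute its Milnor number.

Type D4, Milnor number mu = 4.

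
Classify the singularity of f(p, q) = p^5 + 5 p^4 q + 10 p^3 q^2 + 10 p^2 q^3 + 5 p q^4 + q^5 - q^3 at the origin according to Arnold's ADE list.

The Hessian of f at 0 has rank 0. Corank 2; j^3 = -q^3 is a perfect cube, so E-series; the 5-jet and mu = 8 give E_8.

E8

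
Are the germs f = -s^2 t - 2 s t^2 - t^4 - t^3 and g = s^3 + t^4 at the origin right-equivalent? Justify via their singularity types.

The Hessian of f at 0 has rank 0. Corank 2; j^3 = -t*(s + t)^2 has shape L^2 M (L != M), so D-series; mu = 5 gives D_5. The Hessian of g at 0 has rank 0. Corank 2; j^3 = s^3 is a perfect cube, so E-series; the 4-jet and mu = 6 give E_6. f is D_5 but g is E_6, hence not right-equivalent.

No.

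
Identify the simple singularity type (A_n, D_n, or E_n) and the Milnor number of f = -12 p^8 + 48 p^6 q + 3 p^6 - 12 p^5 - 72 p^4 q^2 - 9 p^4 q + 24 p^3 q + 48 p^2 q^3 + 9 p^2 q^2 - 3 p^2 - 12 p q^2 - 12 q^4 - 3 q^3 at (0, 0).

Type A_2, Milnor number mu = 2.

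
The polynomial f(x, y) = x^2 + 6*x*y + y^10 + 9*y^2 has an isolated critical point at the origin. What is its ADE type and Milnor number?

Type A_{9}, Milnor number mu = 9.

The Hessian of f at 0 has rank 1. Corank 1: A-series; mu = 9 gives A_9.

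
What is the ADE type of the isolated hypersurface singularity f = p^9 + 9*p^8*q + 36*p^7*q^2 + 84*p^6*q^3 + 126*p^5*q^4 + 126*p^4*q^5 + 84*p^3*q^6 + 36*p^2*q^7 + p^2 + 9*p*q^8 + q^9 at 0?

The Hessian of f at 0 has rank 1. Corank 1: A-series; mu = 8 gives A_8.

A_8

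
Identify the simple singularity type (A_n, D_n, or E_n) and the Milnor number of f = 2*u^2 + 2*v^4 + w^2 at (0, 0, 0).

Type A_{3}, Milnor number mu = 3.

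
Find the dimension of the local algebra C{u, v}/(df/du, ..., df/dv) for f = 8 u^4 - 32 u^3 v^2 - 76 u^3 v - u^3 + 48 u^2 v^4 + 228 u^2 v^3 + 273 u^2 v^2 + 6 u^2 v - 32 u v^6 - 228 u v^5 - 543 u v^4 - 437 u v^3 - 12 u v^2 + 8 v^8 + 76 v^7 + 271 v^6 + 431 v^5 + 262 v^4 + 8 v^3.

7

The Hessian of f at 0 is [[0, 0], [0, 0]] with rank 0, so corank 2. A Groebner basis of the Jacobian ideal J(f) in C{u,v} is {u^2/3 - 4*u*v/3 + v^4 + v^3/9 + 4*v^2/3, u^3 - 2*u^2 + 8*u*v - 26*v^3/3 - 8*v^2, u^2*v - 5*u^2/9 + 20*u*v/9 - 113*v^3/27 - 20*v^2/9, -u^2/9 + u*v^2 + 4*u*v/9 - 55*v^3/27 - 4*v^2/9}; counting standard monomials gives mu = 7. Corank 2; j^3 = -(u - 2*v)^3 is a perfect cube, so E-series; the 4-jet and mu = 7 give E_7.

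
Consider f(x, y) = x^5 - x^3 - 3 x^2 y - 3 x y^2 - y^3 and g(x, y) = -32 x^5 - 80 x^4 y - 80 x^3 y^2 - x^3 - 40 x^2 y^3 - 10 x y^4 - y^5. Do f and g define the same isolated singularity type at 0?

Yes.

The Hessian of f at 0 is [[0, 0], [0, 0]] with rank 0, so corank 2. A Groebner basis of the Jacobian ideal J(f) in C{x,y} is {y^5, x*y^3 + 3*y^4/4, x^2 + 2*x*y + y^2}; counting standard monomials gives mu = 8. Corank 2; j^3 = -(x + y)^3 is a perfect cube, so E-series; the 5-jet and mu = 8 give E_8. The Hessian of g at 0 is [[0, 0], [0, 0]] with rank 0, so corank 2. A Groebner basis of the Jacobian ideal J(g) in C{x,y} is {y^5, x*y^3 + y^4/8, x^2}; counting standard monomials gives mu = 8. Corank 2; j^3 = -x^3 is a perfect cube, so E-series; the 5-jet and mu = 8 give E_8. Both have type E_8, hence right-equivalent.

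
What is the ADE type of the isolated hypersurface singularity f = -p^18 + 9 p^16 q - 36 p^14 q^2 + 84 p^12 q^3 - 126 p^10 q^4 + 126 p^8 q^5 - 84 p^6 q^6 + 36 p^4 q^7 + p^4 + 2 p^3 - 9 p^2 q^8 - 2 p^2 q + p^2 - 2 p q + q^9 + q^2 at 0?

A_8

The Hessian of f at 0 has rank 1. Corank 1: A-series; mu = 8 gives A_8.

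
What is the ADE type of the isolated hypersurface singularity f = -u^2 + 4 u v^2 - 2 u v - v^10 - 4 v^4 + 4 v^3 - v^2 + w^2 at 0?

A_{9}

The Hessian of f at 0 has rank 2. Corank 1: A-series; mu = 9 gives A_9.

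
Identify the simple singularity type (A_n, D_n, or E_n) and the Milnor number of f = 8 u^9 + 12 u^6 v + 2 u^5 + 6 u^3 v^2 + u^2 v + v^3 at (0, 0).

Type D4, Milnor number mu = 4.

The Hessian of f at 0 has rank 0. Corank 2; j^3 = v*(u^2 + v^2) splits into three distinct lines over C (the quadratic factor has nonzero discriminant), so D_4.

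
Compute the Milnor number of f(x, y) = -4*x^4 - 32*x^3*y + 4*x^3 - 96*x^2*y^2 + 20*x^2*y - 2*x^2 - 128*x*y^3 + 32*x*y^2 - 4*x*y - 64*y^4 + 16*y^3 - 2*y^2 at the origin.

3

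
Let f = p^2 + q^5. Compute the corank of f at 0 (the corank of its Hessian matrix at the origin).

Hessian at 0 has rank 1.

1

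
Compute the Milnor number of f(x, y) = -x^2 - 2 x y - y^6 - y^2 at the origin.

5

The Hessian of f at 0 is [[-2, -2], [-2, -2]] with rank 1, so corank 1. A Groebner basis of the Jacobian ideal J(f) in C{x,y} is {y^5, x + y}; counting standard monomials gives mu = 5. Corank 1: A-series; mu = 5 gives A_5.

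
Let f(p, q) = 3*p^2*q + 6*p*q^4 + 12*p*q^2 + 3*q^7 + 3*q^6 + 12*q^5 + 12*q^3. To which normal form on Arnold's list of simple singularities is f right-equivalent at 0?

D_{7}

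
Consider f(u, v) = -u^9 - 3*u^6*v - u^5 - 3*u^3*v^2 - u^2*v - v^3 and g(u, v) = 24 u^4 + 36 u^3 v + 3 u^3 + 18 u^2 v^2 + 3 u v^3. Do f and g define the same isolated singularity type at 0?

The Hessian of f at 0 is [[0, 0], [0, 0]] with rank 0, so corank 2. A Groebner basis of the Jacobian ideal J(f) in C{u,v} is {v^3, u^2 + 3*v^2, u*v}; counting standard monomials gives mu = 4. Corank 2; j^3 = -v*(u^2 + v^2) splits into three distinct lines over C (the quadratic factor has nonzero discriminant), so D_4. The Hessian of g at 0 is [[0, 0], [0, 0]] with rank 0, so corank 2. A Groebner basis of the Jacobian ideal J(g) in C{u,v} is {3*u^2/4 + v^4 + v^3/4, u^3, u^2*v - u^2/4 - v^3/12, u^2 + u*v^2 + v^3/3}; counting standard monomials gives mu = 7. Corank 2; j^3 = 3*u^3 is a perfect cube, so E-series; the 4-jet and mu = 7 give E_7. f is D_4 but g is E_7, hence not right-equivalent.

No.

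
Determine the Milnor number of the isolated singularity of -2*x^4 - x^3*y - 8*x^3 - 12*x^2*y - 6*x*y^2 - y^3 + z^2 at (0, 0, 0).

7

The Hessian of f at 0 is [[0, 0, 0], [0, 0, 0], [0, 0, 2]] with rank 1, so corank 2. A Groebner basis of the Jacobian ideal J(f) in C{x,y,z} is {768*x^2 + 768*x*y + y^4 - 8*y^3 + 192*y^2, x^3 + 12*x^2 + 12*x*y + 3*y^2, x^2*y - 24*x^2 - 24*x*y - 6*y^2, 32*x^2 + x*y^2 + 32*x*y + y^3/6 + 8*y^2, z}; counting standard monomials gives mu = 7. Corank 2; j^3 = -(2*x + y)^3 is a perfect cube, so E-series; the 4-jet and mu = 7 give E_7.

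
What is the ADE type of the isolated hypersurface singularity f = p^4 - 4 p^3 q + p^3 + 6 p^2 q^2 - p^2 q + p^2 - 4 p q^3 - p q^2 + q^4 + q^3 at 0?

A_2

The Hessian of f at 0 has rank 1. Corank 1: A-series; mu = 2 gives A_2.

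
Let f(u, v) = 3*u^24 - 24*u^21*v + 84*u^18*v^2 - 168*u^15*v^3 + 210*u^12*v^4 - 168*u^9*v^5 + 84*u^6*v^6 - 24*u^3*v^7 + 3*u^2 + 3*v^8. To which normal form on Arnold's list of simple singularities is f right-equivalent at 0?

The Hessian of f at 0 is [[6, 0], [0, 0]] with rank 1, so corank 1. A Groebner basis of the Jacobian ideal J(f) in C{u,v} is {v^7, u}; counting standard monomials gives mu = 7. Corank 1: A-series; mu = 7 gives A_7.

A_{7}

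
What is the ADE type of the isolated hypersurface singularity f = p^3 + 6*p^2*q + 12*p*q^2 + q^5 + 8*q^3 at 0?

The Hessian of f at 0 is [[0, 0], [0, 0]] with rank 0, so corank 2. A Groebner basis of the Jacobian ideal J(f) in C{p,q} is {q^4, p^2 + 4*p*q + 4*q^2}; counting standard monomials gives mu = 8. Corank 2; j^3 = (p + 2*q)^3 is a perfect cube, so E-series; the 5-jet and mu = 8 give E_8.

E_8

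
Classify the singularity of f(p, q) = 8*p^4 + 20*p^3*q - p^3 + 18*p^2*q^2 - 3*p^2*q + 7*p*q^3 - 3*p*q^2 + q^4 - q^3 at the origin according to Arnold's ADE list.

E7

The Hessian of f at 0 is [[0, 0], [0, 0]] with rank 0, so corank 2. A Groebner basis of the Jacobian ideal J(f) in C{p,q} is {3*p^2/4 + 3*p*q/2 + q^4 + q^3/4 + 3*q^2/4, p^3 - 9*p^2/4 - 9*p*q/2 + q^3/4 - 9*q^2/4, p^2*q + 7*p^2/4 + 7*p*q/2 - 5*q^3/12 + 7*q^2/4, -p^2 + p*q^2 - 2*p*q + 2*q^3/3 - q^2}; counting standard monomials gives mu = 7. Corank 2; j^3 = -(p + q)^3 is a perfect cube, so E-series; the 4-jet and mu = 7 give E_7.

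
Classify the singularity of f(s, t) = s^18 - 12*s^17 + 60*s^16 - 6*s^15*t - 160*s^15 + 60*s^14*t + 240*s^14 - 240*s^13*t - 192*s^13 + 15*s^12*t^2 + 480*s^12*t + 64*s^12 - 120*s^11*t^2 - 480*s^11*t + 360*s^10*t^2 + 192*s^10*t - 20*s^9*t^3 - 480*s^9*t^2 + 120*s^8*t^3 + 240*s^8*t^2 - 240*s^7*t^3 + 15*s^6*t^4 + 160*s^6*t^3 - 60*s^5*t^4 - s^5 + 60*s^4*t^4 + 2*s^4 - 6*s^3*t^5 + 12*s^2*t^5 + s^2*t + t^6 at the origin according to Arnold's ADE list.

D_{7}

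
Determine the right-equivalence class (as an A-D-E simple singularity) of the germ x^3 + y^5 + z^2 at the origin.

E_{8}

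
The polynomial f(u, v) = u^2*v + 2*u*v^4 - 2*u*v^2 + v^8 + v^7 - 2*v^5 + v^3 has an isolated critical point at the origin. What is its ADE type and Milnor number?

The Hessian of f at 0 is [[0, 0], [0, 0]] with rank 0, so corank 2. A Groebner basis of the Jacobian ideal J(f) in C{u,v} is {u^2*v^2 + 16*u^2*v + 2*u^2 - 32*u*v^2 - 3*u*v + 16*v^3 + v^2, 8*u^2*v + u^2 + u*v^3 - 16*u*v^2 - u*v + 8*v^3, u*v + v^4 - v^2, u^3 - 3*u^2*v + 3*u*v^2 - v^3}; counting standard monomials gives mu = 9. Corank 2; j^3 = v*(u - v)^2 has shape L^2 M (L != M), so D-series; mu = 9 gives D_9.

Type D_9, Milnor number mu = 9.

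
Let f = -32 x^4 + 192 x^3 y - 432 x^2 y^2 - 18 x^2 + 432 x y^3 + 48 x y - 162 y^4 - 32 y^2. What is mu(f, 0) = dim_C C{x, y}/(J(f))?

The Hessian of f at 0 has rank 1. Corank 1: A-series; mu = 3 gives A_3.

3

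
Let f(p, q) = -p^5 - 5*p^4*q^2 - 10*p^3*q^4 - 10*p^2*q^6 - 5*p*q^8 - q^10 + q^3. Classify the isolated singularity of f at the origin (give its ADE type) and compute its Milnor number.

The Hessian of f at 0 is [[0, 0], [0, 0]] with rank 0, so corank 2. A Groebner basis of the Jacobian ideal J(f) in C{p,q} is {p^4, q^2}; counting standard monomials gives mu = 8. Corank 2; j^3 = q^3 is a perfect cube, so E-series; the 5-jet and mu = 8 give E_8.

Type E_{8}, Milnor number mu = 8.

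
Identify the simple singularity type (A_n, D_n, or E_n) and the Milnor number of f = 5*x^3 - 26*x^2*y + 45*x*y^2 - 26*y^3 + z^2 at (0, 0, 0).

The Hessian of f at 0 has rank 1. Corank 2; j^3 = (x - 2*y)*(5*x^2 - 16*x*y + 13*y^2) splits into three distinct lines over C (the quadratic factor has nonzero discriminant), so D_4.

Type D_{4}, Milnor number mu = 4.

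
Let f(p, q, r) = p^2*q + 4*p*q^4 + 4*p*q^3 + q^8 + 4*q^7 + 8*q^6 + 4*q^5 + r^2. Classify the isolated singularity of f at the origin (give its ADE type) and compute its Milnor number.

Type D9, Milnor number mu = 9.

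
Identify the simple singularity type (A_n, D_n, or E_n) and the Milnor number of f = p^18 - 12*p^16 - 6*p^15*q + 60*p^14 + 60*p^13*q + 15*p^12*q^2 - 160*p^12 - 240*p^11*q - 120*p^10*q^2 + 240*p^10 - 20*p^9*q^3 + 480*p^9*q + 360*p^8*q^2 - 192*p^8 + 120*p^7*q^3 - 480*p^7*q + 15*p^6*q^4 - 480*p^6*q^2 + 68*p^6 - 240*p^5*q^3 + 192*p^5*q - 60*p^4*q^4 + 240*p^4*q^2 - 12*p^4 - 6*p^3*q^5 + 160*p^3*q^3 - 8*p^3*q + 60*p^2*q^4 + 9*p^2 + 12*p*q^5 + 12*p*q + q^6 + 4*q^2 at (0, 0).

The Hessian of f at 0 is [[18, 12], [12, 8]] with rank 1, so corank 1. A Groebner basis of the Jacobian ideal J(f) in C{p,q} is {p*q^2 - 27*p/8 - 9*q/4, 81*p/16 + q^3 + 27*q/8, p^2 + 4*p*q/3 + 4*q^2/9}; counting standard monomials gives mu = 5. Corank 1: A-series; mu = 5 gives A_5.

Type A_5, Milnor number mu = 5.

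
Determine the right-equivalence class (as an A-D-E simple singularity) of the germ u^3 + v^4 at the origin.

E_{6}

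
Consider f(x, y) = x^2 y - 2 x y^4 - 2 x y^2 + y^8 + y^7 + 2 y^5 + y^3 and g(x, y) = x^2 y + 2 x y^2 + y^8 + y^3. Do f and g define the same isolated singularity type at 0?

Yes.

The Hessian of f at 0 is [[0, 0], [0, 0]] with rank 0, so corank 2. A Groebner basis of the Jacobian ideal J(f) in C{x,y} is {x^2*y^2 - 16*x^2*y - 2*x^2 + 32*x*y^2 + 3*x*y - 16*y^3 - y^2, -8*x^2*y - x^2 + x*y^3 + 16*x*y^2 + x*y - 8*y^3, -x*y + y^4 + y^2, x^3 - 3*x^2*y + 3*x*y^2 - y^3}; counting standard monomials gives mu = 9. Corank 2; j^3 = y*(x - y)^2 has shape L^2 M (L != M), so D-series; mu = 9 gives D_9. The Hessian of g at 0 is [[0, 0], [0, 0]] with rank 0, so corank 2. A Groebner basis of the Jacobian ideal J(g) in C{x,y} is {x^2/8 + y^7 - y^2/8, x^3 + y^3, x*y + y^2}; counting standard monomials gives mu = 9. Corank 2; j^3 = y*(x + y)^2 has shape L^2 M (L != M), so D-series; mu = 9 gives D_9. Both have type D_9, hence right-equivalent.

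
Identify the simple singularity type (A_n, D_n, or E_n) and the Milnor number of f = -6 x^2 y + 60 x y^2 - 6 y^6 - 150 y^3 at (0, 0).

Type D7, Milnor number mu = 7.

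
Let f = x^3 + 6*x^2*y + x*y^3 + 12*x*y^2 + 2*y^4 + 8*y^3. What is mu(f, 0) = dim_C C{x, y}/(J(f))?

7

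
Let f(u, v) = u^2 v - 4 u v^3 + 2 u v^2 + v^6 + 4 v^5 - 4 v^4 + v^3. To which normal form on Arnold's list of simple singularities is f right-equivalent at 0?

D7

The Hessian of f at 0 has rank 0. Corank 2; j^3 = v*(u + v)^2 has shape L^2 M (L != M), so D-series; mu = 7 gives D_7.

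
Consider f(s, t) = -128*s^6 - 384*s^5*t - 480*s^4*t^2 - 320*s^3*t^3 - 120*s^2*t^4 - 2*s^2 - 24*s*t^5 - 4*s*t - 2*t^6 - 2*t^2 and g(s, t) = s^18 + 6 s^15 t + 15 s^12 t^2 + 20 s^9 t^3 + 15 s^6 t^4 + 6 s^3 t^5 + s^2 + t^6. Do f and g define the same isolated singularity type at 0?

Yes.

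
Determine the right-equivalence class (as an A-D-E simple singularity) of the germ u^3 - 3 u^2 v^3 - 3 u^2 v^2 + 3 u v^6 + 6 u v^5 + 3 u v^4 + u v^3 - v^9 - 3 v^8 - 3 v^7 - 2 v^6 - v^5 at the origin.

E_7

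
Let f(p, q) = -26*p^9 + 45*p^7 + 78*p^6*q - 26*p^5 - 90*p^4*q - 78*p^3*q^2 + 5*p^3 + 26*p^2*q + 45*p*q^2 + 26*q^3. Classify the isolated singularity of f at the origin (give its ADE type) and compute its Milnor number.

The Hessian of f at 0 has rank 0. Corank 2; j^3 = (p + 2*q)*(5*p^2 + 16*p*q + 13*q^2) splits into three distinct lines over C (the quadratic factor has nonzero discriminant), so D_4.

Type D4, Milnor number mu = 4.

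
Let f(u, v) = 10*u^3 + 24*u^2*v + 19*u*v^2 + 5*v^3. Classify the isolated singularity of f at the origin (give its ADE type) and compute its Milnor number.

Type D4, Milnor number mu = 4.

The Hessian of f at 0 is [[0, 0], [0, 0]] with rank 0, so corank 2. A Groebner basis of the Jacobian ideal J(f) in C{u,v} is {v^3, u^2 - v^2/6, u*v + v^2/2}; counting standard monomials gives mu = 4. Corank 2; j^3 = (u + v)*(10*u^2 + 14*u*v + 5*v^2) splits into three distinct lines over C (the quadratic factor has nonzero discriminant), so D_4.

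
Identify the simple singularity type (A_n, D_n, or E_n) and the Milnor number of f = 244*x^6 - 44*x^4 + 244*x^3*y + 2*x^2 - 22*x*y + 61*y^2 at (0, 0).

Type A_{1}, Milnor number mu = 1.

The Hessian of f at 0 is [[4, -22], [-22, 122]] with rank 2, so corank 0. A Groebner basis of the Jacobian ideal J(f) in C{x,y} is {x, y}; counting standard monomials gives mu = 1. Corank 0: nondegenerate Morse point, so A_1.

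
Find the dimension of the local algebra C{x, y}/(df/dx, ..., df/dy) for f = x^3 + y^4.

6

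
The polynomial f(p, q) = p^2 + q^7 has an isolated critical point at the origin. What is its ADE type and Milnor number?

Type A_6, Milnor number mu = 6.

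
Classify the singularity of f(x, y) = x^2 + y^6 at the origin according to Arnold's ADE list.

The Hessian of f at 0 has rank 1. Corank 1: A-series; mu = 5 gives A_5.

A_5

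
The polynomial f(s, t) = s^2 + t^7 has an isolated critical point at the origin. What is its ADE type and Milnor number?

The Hessian of f at 0 has rank 1. Corank 1: A-series; mu = 6 gives A_6.

Type A_{6}, Milnor number mu = 6.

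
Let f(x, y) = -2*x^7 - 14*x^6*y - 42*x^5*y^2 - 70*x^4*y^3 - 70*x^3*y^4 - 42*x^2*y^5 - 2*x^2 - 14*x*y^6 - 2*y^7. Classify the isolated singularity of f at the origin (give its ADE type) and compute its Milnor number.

The Hessian of f at 0 is [[-4, 0], [0, 0]] with rank 1, so corank 1. A Groebner basis of the Jacobian ideal J(f) in C{x,y} is {y^6, x}; counting standard monomials gives mu = 6. Corank 1: A-series; mu = 6 gives A_6.

Type A_{6}, Milnor number mu = 6.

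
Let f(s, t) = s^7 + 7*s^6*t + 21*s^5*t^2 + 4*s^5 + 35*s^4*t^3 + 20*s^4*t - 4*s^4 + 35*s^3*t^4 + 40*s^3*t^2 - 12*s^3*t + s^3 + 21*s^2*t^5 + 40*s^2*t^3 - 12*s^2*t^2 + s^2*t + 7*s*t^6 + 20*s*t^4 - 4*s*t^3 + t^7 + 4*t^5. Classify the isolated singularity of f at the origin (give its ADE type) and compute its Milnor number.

Type D8, Milnor number mu = 8.

The Hessian of f at 0 has rank 0. Corank 2; j^3 = s^2*(s + t) has shape L^2 M (L != M), so D-series; mu = 8 gives D_8.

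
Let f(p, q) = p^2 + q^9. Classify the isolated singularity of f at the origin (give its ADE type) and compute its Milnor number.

Type A_8, Milnor number mu = 8.

The Hessian of f at 0 is [[2, 0], [0, 0]] with rank 1, so corank 1. A Groebner basis of the Jacobian ideal J(f) in C{p,q} is {q^8, p}; counting standard monomials gives mu = 8. Corank 1: A-series; mu = 8 gives A_8.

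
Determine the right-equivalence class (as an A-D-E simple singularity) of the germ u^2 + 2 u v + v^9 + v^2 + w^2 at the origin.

A8

The Hessian of f at 0 is [[2, 2, 0], [2, 2, 0], [0, 0, 2]] with rank 2, so corank 1. A Groebner basis of the Jacobian ideal J(f) in C{u,v,w} is {v^8, u + v, w}; counting standard monomials gives mu = 8. Corank 1: A-series; mu = 8 gives A_8.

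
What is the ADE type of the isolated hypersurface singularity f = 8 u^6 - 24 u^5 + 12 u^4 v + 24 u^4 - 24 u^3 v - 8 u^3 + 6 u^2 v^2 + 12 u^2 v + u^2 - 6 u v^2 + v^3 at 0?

The Hessian of f at 0 has rank 1. Corank 1: A-series; mu = 2 gives A_2.

A2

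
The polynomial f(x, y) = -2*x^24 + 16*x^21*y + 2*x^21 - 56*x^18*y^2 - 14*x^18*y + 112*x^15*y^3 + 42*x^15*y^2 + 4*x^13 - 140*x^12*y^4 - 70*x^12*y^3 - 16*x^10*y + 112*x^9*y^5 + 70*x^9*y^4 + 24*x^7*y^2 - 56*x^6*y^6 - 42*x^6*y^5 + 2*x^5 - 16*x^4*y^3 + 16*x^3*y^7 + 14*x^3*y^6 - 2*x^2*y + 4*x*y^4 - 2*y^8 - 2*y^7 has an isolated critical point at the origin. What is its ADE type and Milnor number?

Type D_9, Milnor number mu = 9.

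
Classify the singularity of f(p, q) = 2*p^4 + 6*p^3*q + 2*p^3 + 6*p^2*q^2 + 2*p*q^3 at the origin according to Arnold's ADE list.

The Hessian of f at 0 has rank 0. Corank 2; j^3 = 2*p^3 is a perfect cube, so E-series; the 4-jet and mu = 7 give E_7.

E_7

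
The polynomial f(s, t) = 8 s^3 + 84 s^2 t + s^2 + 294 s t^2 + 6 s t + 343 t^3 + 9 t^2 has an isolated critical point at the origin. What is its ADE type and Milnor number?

Type A_{2}, Milnor number mu = 2.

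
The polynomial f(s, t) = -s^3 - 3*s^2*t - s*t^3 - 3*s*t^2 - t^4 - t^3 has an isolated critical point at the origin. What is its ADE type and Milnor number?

The Hessian of f at 0 is [[0, 0], [0, 0]] with rank 0, so corank 2. A Groebner basis of the Jacobian ideal J(f) in C{s,t} is {s^3 + 3*s^2*t + 6*s^2 + 12*s*t + 6*t^2, -3*s^2 + s*t^2 - 6*s*t - 3*t^2, 3*s^2 + 6*s*t + t^3 + 3*t^2}; counting standard monomials gives mu = 7. Corank 2; j^3 = -(s + t)^3 is a perfect cube, so E-series; the 4-jet and mu = 7 give E_7.

Type E7, Milnor number mu = 7.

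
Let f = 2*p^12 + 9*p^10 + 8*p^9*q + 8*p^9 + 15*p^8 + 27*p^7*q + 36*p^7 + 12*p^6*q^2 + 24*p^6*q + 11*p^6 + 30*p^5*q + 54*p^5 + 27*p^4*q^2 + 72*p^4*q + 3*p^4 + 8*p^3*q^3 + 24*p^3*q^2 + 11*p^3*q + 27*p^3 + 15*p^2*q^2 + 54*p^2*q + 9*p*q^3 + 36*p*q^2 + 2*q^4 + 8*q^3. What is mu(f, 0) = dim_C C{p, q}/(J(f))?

The Hessian of f at 0 is [[0, 0], [0, 0]] with rank 0, so corank 2. A Groebner basis of the Jacobian ideal J(f) in C{p,q} is {19683*p^2 + 26244*p*q + q^4 + 27*q^3 + 8748*q^2, p^3 + 270*p^2 + 360*p*q + 2*q^3/3 + 120*q^2, p^2*q - 243*p^2 - 324*p*q - 7*q^3/9 - 108*q^2, 162*p^2 + p*q^2 + 216*p*q + 8*q^3/9 + 72*q^2}; counting standard monomials gives mu = 7. Corank 2; j^3 = (3*p + 2*q)^3 is a perfect cube, so E-series; the 4-jet and mu = 7 give E_7.

7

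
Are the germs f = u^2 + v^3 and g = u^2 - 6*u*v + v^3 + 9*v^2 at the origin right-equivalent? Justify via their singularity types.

Yes.

The Hessian of f at 0 has rank 1. Corank 1: A-series; mu = 2 gives A_2. The Hessian of g at 0 has rank 1. Corank 1: A-series; mu = 2 gives A_2. Both have type A_2, hence right-equivalent.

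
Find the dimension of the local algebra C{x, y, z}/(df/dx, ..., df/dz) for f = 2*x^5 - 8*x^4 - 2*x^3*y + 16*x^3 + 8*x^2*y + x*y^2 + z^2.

6

The Hessian of f at 0 is [[0, 0, 0], [0, 0, 0], [0, 0, 2]] with rank 1, so corank 2. A Groebner basis of the Jacobian ideal J(f) in C{x,y,z} is {x^3 - 4*x^2 - x*y, x^2*y + 20*x^2 + 6*x*y + y^2/4, -96*x^2 + x*y^2 - 32*x*y - 2*y^2, 448*x^2 + 160*x*y + y^3 + 12*y^2, z}; counting standard monomials gives mu = 6. Corank 2; j^3 = x*(4*x + y)^2 has shape L^2 M (L != M), so D-series; mu = 6 gives D_6.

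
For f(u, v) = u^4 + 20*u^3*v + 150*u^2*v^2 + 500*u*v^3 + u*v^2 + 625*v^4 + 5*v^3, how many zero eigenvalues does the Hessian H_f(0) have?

2

Hessian at 0 has rank 0.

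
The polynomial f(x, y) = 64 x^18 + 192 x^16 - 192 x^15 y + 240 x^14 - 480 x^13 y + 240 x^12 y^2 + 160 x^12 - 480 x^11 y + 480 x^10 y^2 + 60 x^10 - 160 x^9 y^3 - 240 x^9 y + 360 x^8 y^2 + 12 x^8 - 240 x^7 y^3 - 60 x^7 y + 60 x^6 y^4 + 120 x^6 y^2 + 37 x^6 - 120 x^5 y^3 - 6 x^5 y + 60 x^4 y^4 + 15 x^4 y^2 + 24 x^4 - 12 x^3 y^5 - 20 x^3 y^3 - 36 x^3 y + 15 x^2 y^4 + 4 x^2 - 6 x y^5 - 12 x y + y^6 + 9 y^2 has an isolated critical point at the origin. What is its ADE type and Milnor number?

The Hessian of f at 0 has rank 1. Corank 1: A-series; mu = 5 gives A_5.

Type A_{5}, Milnor number mu = 5.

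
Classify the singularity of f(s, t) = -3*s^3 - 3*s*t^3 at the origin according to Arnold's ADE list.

The Hessian of f at 0 is [[0, 0], [0, 0]] with rank 0, so corank 2. A Groebner basis of the Jacobian ideal J(f) in C{s,t} is {s^3, s*t^2, 3*s^2 + t^3}; counting standard monomials gives mu = 7. Corank 2; j^3 = -3*s^3 is a perfect cube, so E-series; the 4-jet and mu = 7 give E_7.

E7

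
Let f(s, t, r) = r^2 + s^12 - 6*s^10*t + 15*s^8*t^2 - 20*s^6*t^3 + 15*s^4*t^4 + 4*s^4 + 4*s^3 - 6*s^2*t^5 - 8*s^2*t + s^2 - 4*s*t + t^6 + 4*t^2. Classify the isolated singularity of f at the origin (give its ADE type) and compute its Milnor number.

Type A_{5}, Milnor number mu = 5.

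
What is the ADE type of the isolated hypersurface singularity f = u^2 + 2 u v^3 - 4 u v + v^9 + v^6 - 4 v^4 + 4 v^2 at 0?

A_8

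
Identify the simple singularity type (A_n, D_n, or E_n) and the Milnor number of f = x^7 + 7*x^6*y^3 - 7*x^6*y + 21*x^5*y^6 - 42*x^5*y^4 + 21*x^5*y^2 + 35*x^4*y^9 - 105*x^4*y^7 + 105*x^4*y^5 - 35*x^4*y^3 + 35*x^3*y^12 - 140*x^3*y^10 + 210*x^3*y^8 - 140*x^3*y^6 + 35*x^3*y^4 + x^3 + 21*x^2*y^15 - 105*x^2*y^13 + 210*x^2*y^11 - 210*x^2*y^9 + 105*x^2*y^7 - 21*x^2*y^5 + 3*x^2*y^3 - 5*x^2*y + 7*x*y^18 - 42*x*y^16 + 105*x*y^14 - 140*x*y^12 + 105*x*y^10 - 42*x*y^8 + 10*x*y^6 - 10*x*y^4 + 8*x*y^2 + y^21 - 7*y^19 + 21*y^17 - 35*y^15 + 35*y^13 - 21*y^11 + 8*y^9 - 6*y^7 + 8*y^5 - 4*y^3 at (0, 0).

The Hessian of f at 0 has rank 0. Corank 2; j^3 = (x - 2*y)^2*(x - y) has shape L^2 M (L != M), so D-series; mu = 8 gives D_8.

Type D_8, Milnor number mu = 8.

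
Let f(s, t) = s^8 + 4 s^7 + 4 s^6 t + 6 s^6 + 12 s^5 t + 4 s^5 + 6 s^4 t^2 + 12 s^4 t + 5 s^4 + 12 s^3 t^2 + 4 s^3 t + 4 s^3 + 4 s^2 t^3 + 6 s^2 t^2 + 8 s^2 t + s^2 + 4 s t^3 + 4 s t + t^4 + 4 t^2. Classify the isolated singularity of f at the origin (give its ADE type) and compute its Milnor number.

Type A_{3}, Milnor number mu = 3.

The Hessian of f at 0 has rank 1. Corank 1: A-series; mu = 3 gives A_3.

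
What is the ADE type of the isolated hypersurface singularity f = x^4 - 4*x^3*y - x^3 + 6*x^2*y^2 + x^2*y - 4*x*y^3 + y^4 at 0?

D_5

The Hessian of f at 0 has rank 0. Corank 2; j^3 = -x^2*(x - y) has shape L^2 M (L != M), so D-series; mu = 5 gives D_5.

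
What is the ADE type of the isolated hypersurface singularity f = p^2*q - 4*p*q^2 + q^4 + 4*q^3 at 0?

D_5

The Hessian of f at 0 has rank 0. Corank 2; j^3 = q*(p - 2*q)^2 has shape L^2 M (L != M), so D-series; mu = 5 gives D_5.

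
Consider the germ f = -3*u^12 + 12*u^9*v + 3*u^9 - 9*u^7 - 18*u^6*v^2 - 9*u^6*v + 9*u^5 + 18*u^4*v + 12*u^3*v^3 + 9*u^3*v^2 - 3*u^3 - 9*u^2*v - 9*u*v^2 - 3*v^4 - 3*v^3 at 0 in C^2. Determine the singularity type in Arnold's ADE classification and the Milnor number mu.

The Hessian of f at 0 is [[0, 0], [0, 0]] with rank 0, so corank 2. A Groebner basis of the Jacobian ideal J(f) in C{u,v} is {v^3, u^2 + 2*u*v + v^2}; counting standard monomials gives mu = 6. Corank 2; j^3 = -3*(u + v)^3 is a perfect cube, so E-series; the 4-jet and mu = 6 give E_6.

Type E_6, Milnor number mu = 6.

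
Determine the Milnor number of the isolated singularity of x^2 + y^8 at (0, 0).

7

The Hessian of f at 0 is [[2, 0], [0, 0]] with rank 1, so corank 1. A Groebner basis of the Jacobian ideal J(f) in C{x,y} is {y^7, x}; counting standard monomials gives mu = 7. Corank 1: A-series; mu = 7 gives A_7.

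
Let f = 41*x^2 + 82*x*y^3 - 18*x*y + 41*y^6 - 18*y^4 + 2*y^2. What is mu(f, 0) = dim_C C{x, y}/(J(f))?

1

The Hessian of f at 0 is [[82, -18], [-18, 4]] with rank 2, so corank 0. A Groebner basis of the Jacobian ideal J(f) in C{x,y} is {x, y}; counting standard monomials gives mu = 1. Corank 0: nondegenerate Morse point, so A_1.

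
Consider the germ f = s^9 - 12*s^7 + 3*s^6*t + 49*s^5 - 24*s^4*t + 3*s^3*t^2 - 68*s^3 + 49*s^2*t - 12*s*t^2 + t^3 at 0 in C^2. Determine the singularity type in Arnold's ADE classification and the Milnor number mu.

Type D_{4}, Milnor number mu = 4.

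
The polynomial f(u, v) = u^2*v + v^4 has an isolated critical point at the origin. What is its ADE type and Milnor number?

Type D_{5}, Milnor number mu = 5.

The Hessian of f at 0 is [[0, 0], [0, 0]] with rank 0, so corank 2. A Groebner basis of the Jacobian ideal J(f) in C{u,v} is {u^3, u^2/4 + v^3, u*v}; counting standard monomials gives mu = 5. Corank 2; j^3 = u^2*v has shape L^2 M (L != M), so D-series; mu = 5 gives D_5.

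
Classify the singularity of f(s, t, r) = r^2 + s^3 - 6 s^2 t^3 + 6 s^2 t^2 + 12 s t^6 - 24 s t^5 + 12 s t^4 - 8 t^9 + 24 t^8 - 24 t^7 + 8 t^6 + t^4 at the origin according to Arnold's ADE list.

E_6

The Hessian of f at 0 has rank 1. Corank 2; j^3 = s^3 is a perfect cube, so E-series; the 4-jet and mu = 6 give E_6.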